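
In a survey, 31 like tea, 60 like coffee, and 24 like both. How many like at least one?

|A union B| = |A| + |B| - |A intersect B| = 31 + 60 - 24.

Final answer: 67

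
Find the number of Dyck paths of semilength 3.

Total monotonic paths to (3,3): C(6,3) = 20.
Paths that cross above y=x (reflection bijection): C(6,4) = 15.
Valid Dyck paths: 20 - 15.
(Check: C(6,3) - C(6,4) = C(6,3)/4, the Catalan number C_{3}.)

Final answer: C_{3} = 5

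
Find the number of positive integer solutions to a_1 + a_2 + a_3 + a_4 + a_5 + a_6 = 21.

Substitute a'_i = a_i - 1 (so a'_i >= 0). Then sum a'_i = 21 - 6 = 15.
Stars and bars: C(15+6-1, 6-1) = C(20,5).

Final answer: C(20,5) = 15504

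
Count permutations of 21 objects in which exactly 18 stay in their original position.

Choose which 18 elements are fixed: C(21,18) = 1330.
Derange the remaining 3 using D(j) = (j-1)(D(j-1) + D(j-2)), D(0)=1, D(1)=0: D(2)=1, D(3)=2.
Total: 1330 x 2.

Final answer: C(21,18) D(3) = 2660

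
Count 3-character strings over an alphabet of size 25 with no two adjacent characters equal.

Let g(n) count such strings. g(1) = 25, and each valid string of length n-1 extends in 24 ways (any symbol but the last), so g(n) = 24 g(n-1).
Total: g(3) = 25 x 24^2.

Final answer: 25 x 24^{2} = 14400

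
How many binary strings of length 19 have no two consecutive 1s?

Classify by the final bit: ...0 gives a(n-1) strings, ...01 gives a(n-2) strings. Thus a(n) = a(n-1) + a(n-2) with a(1)=2, a(2)=3.
Iterating the recurrence: a(1)=2, a(2)=3, a(3)=5, a(4)=8, a(5)=13, a(6)=21, a(7)=34, a(8)=55, a(9)=89, a(10)=144, a(11)=233, a(12)=377, a(13)=610, a(14)=987, a(15)=1597, a(16)=2584, a(17)=4181, a(18)=6765, a(19)=10946.

Final answer: 10946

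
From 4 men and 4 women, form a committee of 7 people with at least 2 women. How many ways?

Sum over valid woman counts:
C(4,3)C(4,4) = 4
C(4,4)C(4,3) = 4
Total: 4 + 4.

Final answer: 8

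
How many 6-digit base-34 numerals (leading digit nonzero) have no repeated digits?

The leading digit has 33 choices (anything but zero); the next has 33 (anything but the first), then 32, and so on, one fewer each time.
Total: 33 x 33 x 32 x 31 x 30 x 29.

Final answer: 939850560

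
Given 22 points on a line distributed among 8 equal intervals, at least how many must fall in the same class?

By pigeonhole with 22 objects and 8 categories: ceiling(22/8).

Final answer: 3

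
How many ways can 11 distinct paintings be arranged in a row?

The number of ways to arrange 11 distinct objects is 11!.

Final answer: 11! = 39916800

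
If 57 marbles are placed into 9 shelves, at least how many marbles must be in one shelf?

By the pigeonhole principle: ceiling(57/9).

Final answer: 7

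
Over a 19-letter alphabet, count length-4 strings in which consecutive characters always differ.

Let g(n) count such strings. g(1) = 19, and each valid string of length n-1 extends in 18 ways (any symbol but the last), so g(n) = 18 g(n-1).
Total: g(4) = 19 x 18^3.

Final answer: 19 x 18^{3} = 110808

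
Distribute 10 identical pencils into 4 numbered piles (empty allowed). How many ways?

Stars and bars: C(n+k-1, k-1) = C(13,3).

Final answer: C(13,3) = 286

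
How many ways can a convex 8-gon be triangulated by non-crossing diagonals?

This is a standard Catalan-number count: the answer is C_n. Here n = 8 - 2 = 6.
Using C_0 = 1 and C_(k+1) = C_k x 2(2k+1)/(k+2), build up term by term: C_1=1, C_2=2, C_3=5, C_4=14, C_5=42, C_6=132.

Final answer: C_{6} = 132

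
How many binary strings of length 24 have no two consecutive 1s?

Classify by the final bit: ...0 gives a(n-1) strings, ...01 gives a(n-2) strings. Thus a(n) = a(n-1) + a(n-2) with a(1)=2, a(2)=3.
Building up term by term: a(1)=2, a(2)=3, a(3)=5, a(4)=8, a(5)=13, a(6)=21, a(7)=34, a(8)=55, a(9)=89, a(10)=144, a(11)=233, a(12)=377, a(13)=610, a(14)=987, a(15)=1597, a(16)=2584, a(17)=4181, a(18)=6765, a(19)=10946, a(20)=17711, a(21)=28657, a(22)=46368, a(23)=75025, a(24)=121393.

Final answer: 121393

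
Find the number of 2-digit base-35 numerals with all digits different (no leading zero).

The leading digit has 34 choices (anything but zero); the next has 34 (anything but the first), then 33, and so on, one fewer each time.
Total: 34 x 34.

Final answer: 1156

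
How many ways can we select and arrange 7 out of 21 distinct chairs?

P(21,7) = 21!/(21-7)! = 21!/14!.

Final answer: P(21,7) = 586051200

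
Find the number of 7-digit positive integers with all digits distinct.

First digit: 9 (not 0). Second: 9 (not first). Third: 8, etc.
Total: 9 x 9 x 8 x 7 x 6 x 5 x 4.

Final answer: 544320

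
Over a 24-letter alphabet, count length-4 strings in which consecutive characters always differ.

First character: 24 choices. Each subsequent: 23 choices (must differ from the previous one).
Total: 24 x 23^3.

Final answer: 24 x 23^{3} = 292008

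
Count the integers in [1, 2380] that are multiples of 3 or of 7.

Multiples of 3: 793. Multiples of 7: 340. Of both (lcm=21): 113.
By inclusion-exclusion: 793 + 340 - 113.

Final answer: 1020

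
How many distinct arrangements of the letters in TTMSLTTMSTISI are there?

Letters (I:2, L:1, M:2, S:3, T:5). Total letters: 13.
Permutations = 13!/(5! x 3! x 2! x 2!).

Final answer: 2162160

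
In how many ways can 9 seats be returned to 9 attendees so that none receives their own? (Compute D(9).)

Derangements satisfy D(n) = (n-1)(D(n-1) + D(n-2)), starting from D(0)=1, D(1)=0.
D(2) = 1 x (0 + 1) = 1
D(3) = 2 x (1 + 0) = 2
D(4) = 3 x (2 + 1) = 9
D(5) = 4 x (9 + 2) = 44
D(6) = 5 x (44 + 9) = 265
D(7) = 6 x (265 + 44) = 1854
D(8) = 7 x (1854 + 265) = 14833
D(9) = 8 x (D(8) + D(7)) = 8 x (14833 + 1854)

Final answer: D(9) = 133496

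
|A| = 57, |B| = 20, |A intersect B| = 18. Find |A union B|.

|A union B| = |A| + |B| - |A intersect B| = 57 + 20 - 18.

Final answer: 59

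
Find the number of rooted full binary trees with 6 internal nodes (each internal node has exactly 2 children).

This is a standard Catalan-number count: the answer is C_n. Here n = 6.
C_n = (2n)!/(n!(n+1)!), so C_{6} = 12!/(6! x 7!) = C(12,6)/7 = 924/7.

Final answer: C_{6} = 132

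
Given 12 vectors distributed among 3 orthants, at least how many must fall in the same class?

By pigeonhole with 12 objects and 3 categories: ceiling(12/3).

Final answer: 4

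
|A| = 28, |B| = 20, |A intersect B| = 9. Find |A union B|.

|A union B| = |A| + |B| - |A intersect B| = 28 + 20 - 9.

Final answer: 39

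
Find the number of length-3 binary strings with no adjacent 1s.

Let a(n) count valid strings. If the last bit is 0 the prefix is any valid string of length n-1; if it is 1 the string must end in 01 with a valid prefix of length n-2. So a(n) = a(n-1) + a(n-2), a(1)=2, a(2)=3.
Iterating the recurrence: a(1)=2, a(2)=3, a(3)=5.

Final answer: 5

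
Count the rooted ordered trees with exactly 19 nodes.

This is counted by the nth Catalan number C_n. Here n = 19 - 1 = 18.
C_n = C(2n,n)/(n+1), so C_{18} = C(36,18)/19 = 9075135300/19.

Final answer: C_{18} = 477638700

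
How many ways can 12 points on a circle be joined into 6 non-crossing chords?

This is counted by the nth Catalan number C_n. Here n = 12/2 = 6.
Using C_0 = 1 and C_(k+1) = C_k x 2(2k+1)/(k+2), build up term by term: C_1=1, C_2=2, C_3=5, C_4=14, C_5=42, C_6=132.

Final answer: C_{6} = 132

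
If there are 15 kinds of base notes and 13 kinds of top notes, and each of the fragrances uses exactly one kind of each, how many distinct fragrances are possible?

By the multiplication principle: 15 x 13.

Final answer: 195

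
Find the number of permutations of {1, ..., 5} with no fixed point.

D(n) = (n-1)(D(n-1) + D(n-2)), D(0)=1, D(1)=0.
Building up: D(2)=1, D(3)=2, D(4)=9.
D(5) = 4 x (D(4) + D(3)) = 4 x (9 + 2).

Final answer: D(5) = 44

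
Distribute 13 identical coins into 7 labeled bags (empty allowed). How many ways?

Stars and bars: C(n+k-1, k-1) = C(19,6).

Final answer: C(19,6) = 27132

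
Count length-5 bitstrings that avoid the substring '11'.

A valid string ends in 0 (append to any length-(n-1) valid string) or in 01 (append to any length-(n-2) valid string), so a(n) = a(n-1) + a(n-2) with a(1)=2, a(2)=3.
Building up term by term: a(1)=2, a(2)=3, a(3)=5, a(4)=8, a(5)=13.

Final answer: 13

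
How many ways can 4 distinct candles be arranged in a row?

The number of ways to arrange 4 distinct objects is 4!.

Final answer: 4! = 24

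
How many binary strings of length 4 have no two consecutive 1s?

A valid string ends in 0 (append to any length-(n-1) valid string) or in 01 (append to any length-(n-2) valid string), so a(n) = a(n-1) + a(n-2) with a(1)=2, a(2)=3.
Building up term by term: a(1)=2, a(2)=3, a(3)=5, a(4)=8.

Final answer: 8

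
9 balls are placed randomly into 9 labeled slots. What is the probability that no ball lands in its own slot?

Derangements satisfy D(n) = (n-1)(D(n-1) + D(n-2)), starting from D(0)=1, D(1)=0.
Building up: D(2)=1, D(3)=2, D(4)=9, D(5)=44, D(6)=265, D(7)=1854, D(8)=14833, D(9)=133496.
Total arrangements: 9! = 362880.
Probability = D(9)/9! = 16687/45360.

Final answer: D(9)/9! = 133496/362880 = 0.367879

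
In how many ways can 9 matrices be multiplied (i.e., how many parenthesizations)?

The structures are counted by the Catalan number C_n. Here n = 9 - 1 = 8.
C_n = C(2n,n)/(n+1), so C_{8} = C(16,8)/9 = 12870/9.

Final answer: C_{8} = 1430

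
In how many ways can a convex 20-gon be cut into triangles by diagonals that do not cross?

The structures are counted by the Catalan number C_n. Here n = 20 - 2 = 18.
Using C_0 = 1 and C_(k+1) = C_k x 2(2k+1)/(k+2), build up term by term: C_1=1, C_2=2, C_3=5, C_4=14, C_5=42, C_6=132, C_7=429, C_8=1430, C_9=4862, C_10=16796, C_11=58786, C_12=208012, C_13=742900, C_14=2674440, C_15=9694845, C_16=35357670, C_17=129644790, C_18=477638700.

Final answer: C_{18} = 477638700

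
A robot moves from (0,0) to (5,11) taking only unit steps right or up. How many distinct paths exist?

Each path has 5 right steps and 11 up steps in some order (16 steps total).
Choose which 11 of the 16 steps are up: C(16,11).

Final answer: C(16,11) = 4368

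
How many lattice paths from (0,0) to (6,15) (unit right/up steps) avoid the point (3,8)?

Total paths to (6,15): C(21,15) = 54264.
Paths through (3,8): C(11,8) x C(10,7) = 19800.
Avoiding (3,8): 54264 - 19800.

Final answer: 34464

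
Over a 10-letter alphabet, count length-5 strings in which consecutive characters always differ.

Let g(n) count such strings. g(1) = 10, and each valid string of length n-1 extends in 9 ways (any symbol but the last), so g(n) = 9 g(n-1).
Total: g(5) = 10 x 9^4.

Final answer: 10 x 9^{4} = 65610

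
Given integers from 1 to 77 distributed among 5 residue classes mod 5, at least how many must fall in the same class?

By pigeonhole with 77 objects and 5 categories: ceiling(77/5).

Final answer: 16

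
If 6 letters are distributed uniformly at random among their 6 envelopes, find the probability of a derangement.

D(n) = (n-1)(D(n-1) + D(n-2)), D(0)=1, D(1)=0.
Building up: D(2)=1, D(3)=2, D(4)=9, D(5)=44, D(6)=265.
Total arrangements: 6! = 720.
Probability = D(6)/6! = 53/144.

Final answer: D(6)/6! = 265/720 = 0.368056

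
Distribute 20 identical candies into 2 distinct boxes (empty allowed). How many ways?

Stars and bars: C(n+k-1, k-1) = C(21,1).

Final answer: C(21,1) = 21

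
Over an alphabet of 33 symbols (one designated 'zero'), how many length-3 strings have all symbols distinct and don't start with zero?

The leading digit has 32 choices (anything but zero); the next has 32 (anything but the first), then 31, and so on, one fewer each time.
Total: 32 x 32 x 31.

Final answer: 31744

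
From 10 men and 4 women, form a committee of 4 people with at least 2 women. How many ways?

Sum over valid woman counts:
C(4,2)C(10,2) = 270
C(4,3)C(10,1) = 40
C(4,4)C(10,0) = 1
Total: 270 + 40 + 1.

Final answer: 311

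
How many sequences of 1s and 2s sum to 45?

Condition on the final move: it is a 1-step (f(n-1) ways to get there) or a 2-step (f(n-2) ways), so f(n) = f(n-1) + f(n-2), with f(1)=1, f(2)=2.
Computing successive values: f(1)=1, f(2)=2, f(3)=3, f(4)=5, f(5)=8, f(6)=13, f(7)=21, f(8)=34, f(9)=55, f(10)=89, f(11)=144, f(12)=233, f(13)=377, f(14)=610, f(15)=987, f(16)=1597, f(17)=2584, f(18)=4181, f(19)=6765, f(20)=10946, f(21)=17711, f(22)=28657, f(23)=46368, f(24)=75025, f(25)=121393, f(26)=196418, f(27)=317811, f(28)=514229, f(29)=832040, f(30)=1346269, f(31)=2178309, f(32)=3524578, f(33)=5702887, f(34)=9227465, f(35)=14930352, f(36)=24157817, f(37)=39088169, f(38)=63245986, f(39)=102334155, f(40)=165580141, f(41)=267914296, f(42)=433494437, f(43)=701408733, f(44)=1134903170, f(45)=1836311903.

Final answer: 1836311903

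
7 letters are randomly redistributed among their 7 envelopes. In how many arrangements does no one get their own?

D(n) = (n-1)(D(n-1) + D(n-2)), D(0)=1, D(1)=0.
D(2) = 1 x (0 + 1) = 1
D(3) = 2 x (1 + 0) = 2
D(4) = 3 x (2 + 1) = 9
D(5) = 4 x (9 + 2) = 44
D(6) = 5 x (44 + 9) = 265
D(7) = 6 x (D(6) + D(5)) = 6 x (265 + 44)

Final answer: D(7) = 1854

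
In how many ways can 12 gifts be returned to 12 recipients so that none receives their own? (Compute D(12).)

Derangements satisfy D(n) = (n-1)(D(n-1) + D(n-2)), starting from D(0)=1, D(1)=0.
D(2) = 1 x (0 + 1) = 1
D(3) = 2 x (1 + 0) = 2
D(4) = 3 x (2 + 1) = 9
D(5) = 4 x (9 + 2) = 44
D(6) = 5 x (44 + 9) = 265
D(7) = 6 x (265 + 44) = 1854
D(8) = 7 x (1854 + 265) = 14833
D(9) = 8 x (14833 + 1854) = 133496
D(10) = 9 x (133496 + 14833) = 1334961
D(11) = 10 x (1334961 + 133496) = 14684570
D(12) = 11 x (D(11) + D(10)) = 11 x (14684570 + 1334961)

Final answer: D(12) = 176214841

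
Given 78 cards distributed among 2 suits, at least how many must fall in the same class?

By pigeonhole with 78 objects and 2 categories: ceiling(78/2).

Final answer: 39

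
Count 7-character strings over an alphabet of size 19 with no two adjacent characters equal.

First character: 19 choices. Each subsequent: 18 choices (must differ from the previous one).
Total: 19 x 18^6.

Final answer: 19 x 18^{6} = 646232256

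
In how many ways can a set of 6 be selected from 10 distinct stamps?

C(10,6) = 10!/(6! x (10-6)!).

Final answer: C(10,6) = 210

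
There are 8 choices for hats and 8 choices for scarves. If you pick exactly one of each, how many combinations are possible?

By the multiplication principle: 8 x 8.

Final answer: 64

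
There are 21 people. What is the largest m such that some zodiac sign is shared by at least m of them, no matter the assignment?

There are 12 possible values for zodiac sign. With 21 people and 12 categories, by pigeonhole: ceiling(21/12).

Final answer: 2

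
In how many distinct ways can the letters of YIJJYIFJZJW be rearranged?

Letters (F:1, I:2, J:4, W:1, Y:2, Z:1). Total letters: 11.
Permutations = 11!/(4! x 2! x 2!).

Final answer: 415800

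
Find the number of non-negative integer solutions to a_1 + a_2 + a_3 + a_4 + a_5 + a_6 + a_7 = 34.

Stars and bars with 34 stars and 6 bars:
C(34+7-1, 7-1) = C(40,6).

Final answer: C(40,6) = 3838380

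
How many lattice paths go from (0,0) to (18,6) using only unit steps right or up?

Each path has 18 right steps and 6 up steps in some order (24 steps total).
Choose which 6 of the 24 steps are up: C(24,6).

Final answer: C(24,6) = 134596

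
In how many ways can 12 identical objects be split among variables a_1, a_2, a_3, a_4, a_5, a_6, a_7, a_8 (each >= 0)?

Stars and bars with 12 stars and 7 bars:
C(12+8-1, 8-1) = C(19,7).

Final answer: C(19,7) = 50388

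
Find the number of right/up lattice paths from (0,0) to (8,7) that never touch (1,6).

Total paths to (8,7): C(15,7) = 6435.
Paths through (1,6): C(7,6) x C(8,1) = 56.
Avoiding (1,6): 6435 - 56.

Final answer: 6379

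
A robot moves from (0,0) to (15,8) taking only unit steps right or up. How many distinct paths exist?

Each path has 15 right steps and 8 up steps in some order (23 steps total).
Choose which 8 of the 23 steps are up: C(23,8).

Final answer: C(23,8) = 490314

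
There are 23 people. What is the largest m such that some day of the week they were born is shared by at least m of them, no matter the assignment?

There are 7 possible values for day of the week they were born. With 23 people and 7 categories, by pigeonhole: ceiling(23/7).

Final answer: 4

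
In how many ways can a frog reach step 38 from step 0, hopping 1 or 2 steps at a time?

Let f(n) count the ways. The last step is size 1 or 2, so f(n) = f(n-1) + f(n-2) with f(1)=1, f(2)=2.
Building up term by term: f(1)=1, f(2)=2, f(3)=3, f(4)=5, f(5)=8, f(6)=13, f(7)=21, f(8)=34, f(9)=55, f(10)=89, f(11)=144, f(12)=233, f(13)=377, f(14)=610, f(15)=987, f(16)=1597, f(17)=2584, f(18)=4181, f(19)=6765, f(20)=10946, f(21)=17711, f(22)=28657, f(23)=46368, f(24)=75025, f(25)=121393, f(26)=196418, f(27)=317811, f(28)=514229, f(29)=832040, f(30)=1346269, f(31)=2178309, f(32)=3524578, f(33)=5702887, f(34)=9227465, f(35)=14930352, f(36)=24157817, f(37)=39088169, f(38)=63245986.

Final answer: 63245986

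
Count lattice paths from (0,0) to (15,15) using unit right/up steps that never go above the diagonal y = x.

Total monotonic paths to (15,15): C(30,15) = 155117520.
By the reflection principle, paths that go above the diagonal number C(30,16) = 145422675.
Valid Dyck paths: 155117520 - 145422675.
(This is the Catalan number C_{15}.)

Final answer: C_{15} = 9694845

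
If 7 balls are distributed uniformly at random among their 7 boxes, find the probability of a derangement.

Use the recurrence D(n) = (n-1)(D(n-1) + D(n-2)) with D(0)=1, D(1)=0.
Building up: D(2)=1, D(3)=2, D(4)=9, D(5)=44, D(6)=265, D(7)=1854.
Total arrangements: 7! = 5040.
Probability = D(7)/7! = 103/280.

Final answer: D(7)/7! = 1854/5040 = 0.367857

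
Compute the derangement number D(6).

Derangements satisfy D(n) = (n-1)(D(n-1) + D(n-2)), starting from D(0)=1, D(1)=0.
Building up: D(2)=1, D(3)=2, D(4)=9, D(5)=44.
D(6) = 5 x (D(5) + D(4)) = 5 x (44 + 9).

Final answer: D(6) = 265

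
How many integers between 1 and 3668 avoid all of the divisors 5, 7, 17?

|div by 5|=733, |div by 7|=524, |div by 17|=215.
|div by 5&7|=104, |div by 5&17|=43, |div by 7&17|=30, |div by all|=6.
By inclusion-exclusion, divisible by at least one: 733+524+215-104-43-30+6 = 1301.
Not divisible by any: 3668 - 1301.

Final answer: 2367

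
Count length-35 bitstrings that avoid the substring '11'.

A valid string ends in 0 (append to any length-(n-1) valid string) or in 01 (append to any length-(n-2) valid string), so a(n) = a(n-1) + a(n-2) with a(1)=2, a(2)=3.
Iterating the recurrence: a(1)=2, a(2)=3, a(3)=5, a(4)=8, a(5)=13, a(6)=21, a(7)=34, a(8)=55, a(9)=89, a(10)=144, a(11)=233, a(12)=377, a(13)=610, a(14)=987, a(15)=1597, a(16)=2584, a(17)=4181, a(18)=6765, a(19)=10946, a(20)=17711, a(21)=28657, a(22)=46368, a(23)=75025, a(24)=121393, a(25)=196418, a(26)=317811, a(27)=514229, a(28)=832040, a(29)=1346269, a(30)=2178309, a(31)=3524578, a(32)=5702887, a(33)=9227465, a(34)=14930352, a(35)=24157817.

Final answer: 24157817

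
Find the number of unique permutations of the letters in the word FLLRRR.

Letters (F:1, L:2, R:3). Total letters: 6.
Permutations = 6!/(3! x 2!).

Final answer: 60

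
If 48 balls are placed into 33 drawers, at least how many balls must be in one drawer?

By the pigeonhole principle: ceiling(48/33).

Final answer: 2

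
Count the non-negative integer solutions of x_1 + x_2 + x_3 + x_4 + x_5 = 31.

Stars and bars with 31 stars and 4 bars:
C(31+5-1, 5-1) = C(35,4).

Final answer: C(35,4) = 52360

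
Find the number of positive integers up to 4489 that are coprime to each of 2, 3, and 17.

|div by 2|=2244, |div by 3|=1496, |div by 17|=264.
|div by 2&3|=748, |div by 2&17|=132, |div by 3&17|=88, |div by all|=44.
By inclusion-exclusion, divisible by at least one: 2244+1496+264-748-132-88+44 = 3080.
Not divisible by any: 4489 - 3080.

Final answer: 1409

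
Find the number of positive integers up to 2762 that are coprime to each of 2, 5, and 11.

|div by 2|=1381, |div by 5|=552, |div by 11|=251.
|div by 2&5|=276, |div by 2&11|=125, |div by 5&11|=50, |div by all|=25.
By inclusion-exclusion, divisible by at least one: 1381+552+251-276-125-50+25 = 1758.
Not divisible by any: 2762 - 1758.

Final answer: 1004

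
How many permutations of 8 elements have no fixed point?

D(n) = (n-1)(D(n-1) + D(n-2)), D(0)=1, D(1)=0.
Building up: D(2)=1, D(3)=2, D(4)=9, D(5)=44, D(6)=265, D(7)=1854.
D(8) = 7 x (D(7) + D(6)) = 7 x (1854 + 265).

Final answer: D(8) = 14833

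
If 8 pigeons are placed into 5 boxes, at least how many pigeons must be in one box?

By the pigeonhole principle: ceiling(8/5).

Final answer: 2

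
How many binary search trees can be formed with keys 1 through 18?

This is a standard Catalan-number count: the answer is C_n. Here n = 18.
Using C_0 = 1 and C_(k+1) = C_k x 2(2k+1)/(k+2), build up term by term: C_1=1, C_2=2, C_3=5, C_4=14, C_5=42, C_6=132, C_7=429, C_8=1430, C_9=4862, C_10=16796, C_11=58786, C_12=208012, C_13=742900, C_14=2674440, C_15=9694845, C_16=35357670, C_17=129644790, C_18=477638700.

Final answer: C_{18} = 477638700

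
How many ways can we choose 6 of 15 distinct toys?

C(15,6) = 15!/(6! x (15-6)!).

Final answer: C(15,6) = 5005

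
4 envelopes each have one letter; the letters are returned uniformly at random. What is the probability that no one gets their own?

Use the recurrence D(n) = (n-1)(D(n-1) + D(n-2)) with D(0)=1, D(1)=0.
Building up: D(2)=1, D(3)=2, D(4)=9.
Total arrangements: 4! = 24.
Probability = D(4)/4! = 3/8.

Final answer: D(4)/4! = 9/24 = 0.375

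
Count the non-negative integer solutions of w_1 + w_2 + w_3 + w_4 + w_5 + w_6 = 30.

Stars and bars with 30 stars and 5 bars:
C(30+6-1, 6-1) = C(35,5).

Final answer: C(35,5) = 324632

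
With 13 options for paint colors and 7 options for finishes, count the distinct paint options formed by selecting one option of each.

By the multiplication principle: 13 x 7.

Final answer: 91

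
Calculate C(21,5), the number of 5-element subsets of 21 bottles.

C(21,5) = 21!/(5! x 16!).

Final answer: \binom{21}{5} = 20349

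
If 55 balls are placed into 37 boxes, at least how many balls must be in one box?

By the pigeonhole principle: ceiling(55/37).

Final answer: 2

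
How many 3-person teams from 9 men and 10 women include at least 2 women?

Sum over valid woman counts:
C(10,2)C(9,1) = 405
C(10,3)C(9,0) = 120
Total: 405 + 120.

Final answer: 525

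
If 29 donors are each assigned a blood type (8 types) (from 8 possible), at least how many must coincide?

There are 8 possible values for blood type (8 types). With 29 donors and 8 categories, by pigeonhole: ceiling(29/8).

Final answer: 4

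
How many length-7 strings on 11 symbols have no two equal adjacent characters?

Let g(n) count such strings. g(1) = 11, and each valid string of length n-1 extends in 10 ways (any symbol but the last), so g(n) = 10 g(n-1).
Total: g(7) = 11 x 10^6.

Final answer: 11 x 10^{6} = 11000000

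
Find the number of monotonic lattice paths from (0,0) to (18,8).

Each path has 18 right steps and 8 up steps in some order (26 steps total).
Choose which 8 of the 26 steps are up: C(26,8).

Final answer: C(26,8) = 1562275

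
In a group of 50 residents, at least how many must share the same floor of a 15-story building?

There are 15 possible values for floor of a 15-story building. With 50 residents and 15 categories, by pigeonhole: ceiling(50/15).

Final answer: 4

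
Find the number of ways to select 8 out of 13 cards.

C(13,8) = 13!/(8! x (13-8)!).

Final answer: C(13,8) = 1287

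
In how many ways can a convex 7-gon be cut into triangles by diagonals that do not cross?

This is a standard Catalan-number count: the answer is C_n. Here n = 7 - 2 = 5.
C_n = C(2n,n) - C(2n,n+1), so C_{5} = C(10,5) - C(10,6) = 252 - 210.

Final answer: C_{5} = 42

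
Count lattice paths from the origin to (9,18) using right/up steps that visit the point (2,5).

Paths (0,0)->(2,5): C(7,5) = 21.
Paths (2,5)->(9,18): C(20,13) = 77520.
By multiplication principle: 21 x 77520.

Final answer: 1627920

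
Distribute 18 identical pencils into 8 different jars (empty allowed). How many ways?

Stars and bars: C(n+k-1, k-1) = C(25,7).

Final answer: C(25,7) = 480700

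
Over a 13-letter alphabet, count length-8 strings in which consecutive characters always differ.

First character: 13 choices. Each subsequent: 12 choices (must differ from the previous one).
Total: 13 x 12^7.

Final answer: 13 x 12^{7} = 465813504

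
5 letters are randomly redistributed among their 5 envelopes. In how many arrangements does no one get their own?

Derangements satisfy D(n) = (n-1)(D(n-1) + D(n-2)), starting from D(0)=1, D(1)=0.
D(2) = 1 x (0 + 1) = 1
D(3) = 2 x (1 + 0) = 2
D(4) = 3 x (2 + 1) = 9
D(5) = 4 x (D(4) + D(3)) = 4 x (9 + 2)

Final answer: D(5) = 44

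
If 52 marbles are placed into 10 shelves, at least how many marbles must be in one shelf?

By the pigeonhole principle: ceiling(52/10).

Final answer: 6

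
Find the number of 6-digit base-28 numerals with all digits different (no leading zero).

The leading digit has 27 choices (anything but zero); the next has 27 (anything but the first), then 26, and so on, one fewer each time.
Total: 27 x 27 x 26 x 25 x 24 x 23.

Final answer: 261565200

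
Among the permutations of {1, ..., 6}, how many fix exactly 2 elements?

Choose which 2 elements are fixed: C(6,2) = 15.
Derange the remaining 4 using D(j) = (j-1)(D(j-1) + D(j-2)), D(0)=1, D(1)=0: D(2)=1, D(3)=2, D(4)=9.
Total: 15 x 9.

Final answer: C(6,2) D(4) = 135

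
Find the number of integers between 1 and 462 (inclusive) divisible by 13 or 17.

Multiples of 13: 35. Multiples of 17: 27. Of both (lcm=221): 2.
By inclusion-exclusion: 35 + 27 - 2.

Final answer: 60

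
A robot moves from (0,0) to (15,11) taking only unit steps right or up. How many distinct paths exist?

Each path has 15 right steps and 11 up steps in some order (26 steps total).
Choose which 11 of the 26 steps are up: C(26,11).

Final answer: C(26,11) = 7726160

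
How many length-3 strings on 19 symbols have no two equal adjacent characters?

First character: 19 choices. Each subsequent: 18 choices (must differ from the previous one).
Total: 19 x 18^2.

Final answer: 19 x 18^{2} = 6156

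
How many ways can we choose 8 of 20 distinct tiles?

C(20,8) = 20!/(8! x (20-8)!).

Final answer: C(20,8) = 125970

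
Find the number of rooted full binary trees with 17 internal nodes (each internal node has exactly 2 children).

This is a standard Catalan-number count: the answer is C_n. Here n = 17.
C_n = C(2n,n)/(n+1), so C_{17} = C(34,17)/18 = 2333606220/18.

Final answer: C_{17} = 129644790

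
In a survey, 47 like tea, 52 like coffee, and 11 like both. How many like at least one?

|A union B| = |A| + |B| - |A intersect B| = 47 + 52 - 11.

Final answer: 88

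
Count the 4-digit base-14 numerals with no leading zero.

Leading digit: 13 options (nonzero). Other 3 digit(s): 14 options each.
Total: 13 x 14^3.

Final answer: 35672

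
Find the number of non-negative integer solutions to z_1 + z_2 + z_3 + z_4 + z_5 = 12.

Stars and bars with 12 stars and 4 bars:
C(12+5-1, 5-1) = C(16,4).

Final answer: C(16,4) = 1820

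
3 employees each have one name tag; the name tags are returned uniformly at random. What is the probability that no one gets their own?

D(n) = (n-1)(D(n-1) + D(n-2)), D(0)=1, D(1)=0.
Building up: D(2)=1, D(3)=2.
Total arrangements: 3! = 6.
Probability = D(3)/3! = 1/3.

Final answer: D(3)/3! = 2/6 = 0.333333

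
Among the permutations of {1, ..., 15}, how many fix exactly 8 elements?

Choose which 8 elements are fixed: C(15,8) = 6435.
Derange the remaining 7 using D(j) = (j-1)(D(j-1) + D(j-2)), D(0)=1, D(1)=0: D(2)=1, D(3)=2, D(4)=9, D(5)=44, D(6)=265, D(7)=1854.
Total: 6435 x 1854.

Final answer: C(15,8) D(7) = 11930490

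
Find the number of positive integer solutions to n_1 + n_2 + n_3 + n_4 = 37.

Substitute n'_i = n_i - 1 (so n'_i >= 0). Then sum n'_i = 37 - 4 = 33.
Stars and bars: C(33+4-1, 4-1) = C(36,3).

Final answer: C(36,3) = 7140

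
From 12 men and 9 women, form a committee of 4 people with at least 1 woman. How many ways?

Sum over valid woman counts:
C(9,1)C(12,3) = 1980
C(9,2)C(12,2) = 2376
C(9,3)C(12,1) = 1008
C(9,4)C(12,0) = 126
Total: 1980 + 2376 + 1008 + 126.

Final answer: 5490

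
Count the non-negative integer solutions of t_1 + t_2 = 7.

Stars and bars with 7 stars and 1 bars:
C(7+2-1, 2-1) = C(8,1).

Final answer: C(8,1) = 8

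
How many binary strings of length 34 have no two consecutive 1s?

Let a(n) count valid strings. If the last bit is 0 the prefix is any valid string of length n-1; if it is 1 the string must end in 01 with a valid prefix of length n-2. So a(n) = a(n-1) + a(n-2), a(1)=2, a(2)=3.
Building up term by term: a(1)=2, a(2)=3, a(3)=5, a(4)=8, a(5)=13, a(6)=21, a(7)=34, a(8)=55, a(9)=89, a(10)=144, a(11)=233, a(12)=377, a(13)=610, a(14)=987, a(15)=1597, a(16)=2584, a(17)=4181, a(18)=6765, a(19)=10946, a(20)=17711, a(21)=28657, a(22)=46368, a(23)=75025, a(24)=121393, a(25)=196418, a(26)=317811, a(27)=514229, a(28)=832040, a(29)=1346269, a(30)=2178309, a(31)=3524578, a(32)=5702887, a(33)=9227465, a(34)=14930352.

Final answer: 14930352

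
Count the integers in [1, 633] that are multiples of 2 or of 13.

Multiples of 2: 316. Multiples of 13: 48. Of both (lcm=26): 24.
By inclusion-exclusion: 316 + 48 - 24.

Final answer: 340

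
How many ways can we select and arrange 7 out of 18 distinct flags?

P(18,7) = 18!/(18-7)! = 18!/11!.

Final answer: P(18,7) = 160392960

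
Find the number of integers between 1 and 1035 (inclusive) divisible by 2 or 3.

Multiples of 2: 517. Multiples of 3: 345. Of both (lcm=6): 172.
By inclusion-exclusion: 517 + 345 - 172.

Final answer: 690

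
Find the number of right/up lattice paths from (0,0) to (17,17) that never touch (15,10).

Total paths to (17,17): C(34,17) = 2333606220.
Paths through (15,10): C(25,10) x C(9,7) = 117675360.
Avoiding (15,10): 2333606220 - 117675360.

Final answer: 2215930860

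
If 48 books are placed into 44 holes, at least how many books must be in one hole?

By the pigeonhole principle: ceiling(48/44).

Final answer: 2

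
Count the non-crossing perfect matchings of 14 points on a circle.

This is counted by the nth Catalan number C_n. Here n = 14/2 = 7.
C_n = C(2n,n)/(n+1), so C_{7} = C(14,7)/8 = 3432/8.

Final answer: C_{7} = 429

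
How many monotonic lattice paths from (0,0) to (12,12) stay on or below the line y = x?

Total monotonic paths to (12,12): C(24,12) = 2704156.
A path is bad iff it touches y = x + 1; reflecting its initial segment maps bad paths bijectively onto all paths to (11,13), of which there are C(24,13) = 2496144.
Valid Dyck paths: 2704156 - 2496144.
(These counts are the Catalan numbers.)

Final answer: C_{12} = 208012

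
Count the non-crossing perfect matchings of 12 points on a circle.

The structures are counted by the Catalan number C_n. Here n = 12/2 = 6.
C_n = (2n)!/(n!(n+1)!), so C_{6} = 12!/(6! x 7!) = C(12,6)/7 = 924/7.

Final answer: C_{6} = 132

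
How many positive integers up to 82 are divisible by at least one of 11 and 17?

Multiples of 11: 7. Multiples of 17: 4. Of both (lcm=187): 0.
By inclusion-exclusion: 7 + 4 - 0.

Final answer: 11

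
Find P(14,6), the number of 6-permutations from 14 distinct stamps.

P(14,6) = 14!/(14-6)! = 14!/8!.

Final answer: P(14,6) = 2162160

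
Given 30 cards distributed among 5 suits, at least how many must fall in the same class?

By pigeonhole with 30 objects and 5 categories: ceiling(30/5).

Final answer: 6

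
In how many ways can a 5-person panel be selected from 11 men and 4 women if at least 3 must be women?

Sum over valid woman counts:
C(4,3)C(11,2) = 220
C(4,4)C(11,1) = 11
Total: 220 + 11.

Final answer: 231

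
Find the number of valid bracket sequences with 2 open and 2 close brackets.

This is a standard Catalan-number count: the answer is C_n. Here n = 2 (pairs).
C_n = C(2n,n) - C(2n,n+1), so C_{2} = C(4,2) - C(4,3) = 6 - 4.

Final answer: C_{2} = 2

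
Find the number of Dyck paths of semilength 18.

Total monotonic paths to (18,18): C(36,18) = 9075135300.
A path is bad iff it touches y = x + 1; reflecting its initial segment maps bad paths bijectively onto all paths to (17,19), of which there are C(36,19) = 8597496600.
Valid Dyck paths: 9075135300 - 8597496600.
(This is the Catalan number C_{18}.)

Final answer: C_{18} = 477638700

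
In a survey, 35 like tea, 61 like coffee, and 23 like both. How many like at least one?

|A union B| = |A| + |B| - |A intersect B| = 35 + 61 - 23.

Final answer: 73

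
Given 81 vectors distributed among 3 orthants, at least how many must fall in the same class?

By pigeonhole with 81 objects and 3 categories: ceiling(81/3).

Final answer: 27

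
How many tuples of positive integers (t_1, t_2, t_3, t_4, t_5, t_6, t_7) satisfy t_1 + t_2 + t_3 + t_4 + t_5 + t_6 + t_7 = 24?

Substitute t'_i = t_i - 1 (so t'_i >= 0). Then sum t'_i = 24 - 7 = 17.
Stars and bars: C(17+7-1, 7-1) = C(23,6).

Final answer: C(23,6) = 100947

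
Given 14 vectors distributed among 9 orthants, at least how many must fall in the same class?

By pigeonhole with 14 objects and 9 categories: ceiling(14/9).

Final answer: 2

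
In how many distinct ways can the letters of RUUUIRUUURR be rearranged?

Letters (I:1, R:4, U:6). Total letters: 11.
Permutations = 11!/(6! x 4!).

Final answer: 2310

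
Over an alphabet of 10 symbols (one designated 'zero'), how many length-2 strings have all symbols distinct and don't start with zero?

First digit: 9 (nonzero). Second: 9 (not first). Third: 8, etc.
Total: 9 x 9.

Final answer: 81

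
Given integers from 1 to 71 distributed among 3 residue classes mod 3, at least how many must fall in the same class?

By pigeonhole with 71 objects and 3 categories: ceiling(71/3).

Final answer: 24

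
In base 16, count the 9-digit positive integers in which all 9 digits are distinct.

The leading digit has 15 choices (anything but zero); the next has 15 (anything but the first), then 14, and so on, one fewer each time.
Total: 15 x 15 x 14 x 13 x 12 x 11 x 10 x 9 x 8.

Final answer: 3891888000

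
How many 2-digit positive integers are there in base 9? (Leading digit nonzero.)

Leading digit: 8 options (nonzero). Other 1 digit(s): 9 options each.
Total: 8 x 9^1.

Final answer: 72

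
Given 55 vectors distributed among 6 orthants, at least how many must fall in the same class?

By pigeonhole with 55 objects and 6 categories: ceiling(55/6).

Final answer: 10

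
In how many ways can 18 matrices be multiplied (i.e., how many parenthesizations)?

The structures are counted by the Catalan number C_n. Here n = 18 - 1 = 17.
C_n = (2n)!/(n!(n+1)!), so C_{17} = 34!/(17! x 18!) = C(34,17)/18 = 2333606220/18.

Final answer: C_{17} = 129644790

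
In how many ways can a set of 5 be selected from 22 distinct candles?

C(22,5) = 22!/(5! x (22-5)!).

Final answer: C(22,5) = 26334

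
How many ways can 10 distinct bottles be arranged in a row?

The number of ways to arrange 10 distinct objects is 10!.

Final answer: 10! = 3628800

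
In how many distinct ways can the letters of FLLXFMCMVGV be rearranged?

Letters (C:1, F:2, G:1, L:2, M:2, V:2, X:1). Total letters: 11.
Permutations = 11!/(2! x 2! x 2! x 2!).

Final answer: 2494800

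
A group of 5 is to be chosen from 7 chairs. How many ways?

C(7,5) = 7!/(5! x (7-5)!).

Final answer: C(7,5) = 21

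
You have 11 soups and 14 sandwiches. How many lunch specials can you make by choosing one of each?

By the multiplication principle: 11 x 14.

Final answer: 154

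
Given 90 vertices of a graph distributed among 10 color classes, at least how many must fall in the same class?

By pigeonhole with 90 objects and 10 categories: ceiling(90/10).

Final answer: 9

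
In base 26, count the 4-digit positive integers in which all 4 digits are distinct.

The leading digit has 25 choices (anything but zero); the next has 25 (anything but the first), then 24, and so on, one fewer each time.
Total: 25 x 25 x 24 x 23.

Final answer: 345000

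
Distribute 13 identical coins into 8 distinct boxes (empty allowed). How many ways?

Stars and bars: C(n+k-1, k-1) = C(20,7).

Final answer: C(20,7) = 77520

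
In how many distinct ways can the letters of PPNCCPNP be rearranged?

Letters (C:2, N:2, P:4). Total letters: 8.
Permutations = 8!/(4! x 2! x 2!).

Final answer: 420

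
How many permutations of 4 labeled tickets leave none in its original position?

D(n) = (n-1)(D(n-1) + D(n-2)), D(0)=1, D(1)=0.
D(2) = 1 x (0 + 1) = 1
D(3) = 2 x (1 + 0) = 2
D(4) = 3 x (D(3) + D(2)) = 3 x (2 + 1)

Final answer: D(4) = 9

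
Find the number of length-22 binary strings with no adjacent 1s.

Classify by the final bit: ...0 gives a(n-1) strings, ...01 gives a(n-2) strings. Thus a(n) = a(n-1) + a(n-2) with a(1)=2, a(2)=3.
Iterating the recurrence: a(1)=2, a(2)=3, a(3)=5, a(4)=8, a(5)=13, a(6)=21, a(7)=34, a(8)=55, a(9)=89, a(10)=144, a(11)=233, a(12)=377, a(13)=610, a(14)=987, a(15)=1597, a(16)=2584, a(17)=4181, a(18)=6765, a(19)=10946, a(20)=17711, a(21)=28657, a(22)=46368.

Final answer: 46368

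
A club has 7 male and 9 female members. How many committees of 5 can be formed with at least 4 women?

Sum over valid woman counts:
C(9,4)C(7,1) = 882
C(9,5)C(7,0) = 126
Total: 882 + 126.

Final answer: 1008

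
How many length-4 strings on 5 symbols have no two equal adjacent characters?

Let g(n) count such strings. g(1) = 5, and each valid string of length n-1 extends in 4 ways (any symbol but the last), so g(n) = 4 g(n-1).
Total: g(4) = 5 x 4^3.

Final answer: 5 x 4^{3} = 320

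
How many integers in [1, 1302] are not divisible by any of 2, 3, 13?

|div by 2|=651, |div by 3|=434, |div by 13|=100.
|div by 2&3|=217, |div by 2&13|=50, |div by 3&13|=33, |div by all|=16.
By inclusion-exclusion, divisible by at least one: 651+434+100-217-50-33+16 = 901.
Not divisible by any: 1302 - 901.

Final answer: 401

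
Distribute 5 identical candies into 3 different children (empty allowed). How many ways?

Stars and bars: C(n+k-1, k-1) = C(7,2).

Final answer: C(7,2) = 21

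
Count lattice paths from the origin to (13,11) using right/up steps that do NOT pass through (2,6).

Total paths to (13,11): C(24,11) = 2496144.
Paths through (2,6): C(8,6) x C(16,5) = 122304.
Avoiding (2,6): 2496144 - 122304.

Final answer: 2373840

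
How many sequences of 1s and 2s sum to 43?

Let f(n) count the ways. The last step is size 1 or 2, so f(n) = f(n-1) + f(n-2) with f(1)=1, f(2)=2.
Computing successive values: f(1)=1, f(2)=2, f(3)=3, f(4)=5, f(5)=8, f(6)=13, f(7)=21, f(8)=34, f(9)=55, f(10)=89, f(11)=144, f(12)=233, f(13)=377, f(14)=610, f(15)=987, f(16)=1597, f(17)=2584, f(18)=4181, f(19)=6765, f(20)=10946, f(21)=17711, f(22)=28657, f(23)=46368, f(24)=75025, f(25)=121393, f(26)=196418, f(27)=317811, f(28)=514229, f(29)=832040, f(30)=1346269, f(31)=2178309, f(32)=3524578, f(33)=5702887, f(34)=9227465, f(35)=14930352, f(36)=24157817, f(37)=39088169, f(38)=63245986, f(39)=102334155, f(40)=165580141, f(41)=267914296, f(42)=433494437, f(43)=701408733.

Final answer: 701408733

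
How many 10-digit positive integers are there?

First digit: 9 choices (1-9). Each of the remaining 9 digits: 10 choices.
Total: 9 x 10^9.

Final answer: 9000000000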